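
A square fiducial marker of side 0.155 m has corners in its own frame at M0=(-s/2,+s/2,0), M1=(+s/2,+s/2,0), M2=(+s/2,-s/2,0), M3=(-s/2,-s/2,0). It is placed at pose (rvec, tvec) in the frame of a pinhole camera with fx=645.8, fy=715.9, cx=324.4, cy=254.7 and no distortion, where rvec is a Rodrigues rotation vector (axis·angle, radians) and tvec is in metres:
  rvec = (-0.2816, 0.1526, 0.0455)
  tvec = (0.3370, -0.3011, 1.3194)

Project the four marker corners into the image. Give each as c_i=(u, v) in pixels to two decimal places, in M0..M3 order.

c0=(450.25, 129.84) c1=(529.48, 129.51) c2=(527.91, 53.34) c3=(451.20, 55.02)

Intrinsics K: fx=645.8, fy=715.9, cx=324.4, cy=254.7
Marker side s = 0.155 m; corners in marker frame (Z=0):
  M0 = (-0.0775, +0.0775, 0)
  M1 = (+0.0775, +0.0775, 0)
  M2 = (+0.0775, -0.0775, 0)
  M3 = (-0.0775, -0.0775, 0)
rvec = (-0.2816, 0.1526, 0.0455), |rvec| = θ = 0.32351 rad = 18.535°
Rodrigues: sinθ=0.31789, 1−cosθ=0.05187; R = I + sinθ·[k]× + (1−cosθ)·[k]×²:
    [+0.98743 -0.06601 +0.14360]
    [+0.02341 +0.95967 +0.28016]
    [-0.15630 -0.27327 +0.94915]
t = (0.3370, -0.3011, 1.3194) m
M0: Pc = R·M0+t = (+0.25536, -0.22854, +1.31033); u = 645.8·(+0.25536)/1.31033 + 324.4 = 450.2536, v = 715.9·(-0.22854)/1.31033 + 254.7 = 129.8374
M1: Pc = R·M1+t = (+0.40841, -0.22491, +1.28611); u = 645.8·(+0.40841)/1.28611 + 324.4 = 529.4771, v = 715.9·(-0.22491)/1.28611 + 254.7 = 129.5052
M2: Pc = R·M2+t = (+0.41864, -0.37366, +1.32847); u = 645.8·(+0.41864)/1.32847 + 324.4 = 527.9122, v = 715.9·(-0.37366)/1.32847 + 254.7 = 53.3374
M3: Pc = R·M3+t = (+0.26559, -0.37729, +1.35269); u = 645.8·(+0.26559)/1.35269 + 324.4 = 451.1974, v = 715.9·(-0.37729)/1.35269 + 254.7 = 55.0234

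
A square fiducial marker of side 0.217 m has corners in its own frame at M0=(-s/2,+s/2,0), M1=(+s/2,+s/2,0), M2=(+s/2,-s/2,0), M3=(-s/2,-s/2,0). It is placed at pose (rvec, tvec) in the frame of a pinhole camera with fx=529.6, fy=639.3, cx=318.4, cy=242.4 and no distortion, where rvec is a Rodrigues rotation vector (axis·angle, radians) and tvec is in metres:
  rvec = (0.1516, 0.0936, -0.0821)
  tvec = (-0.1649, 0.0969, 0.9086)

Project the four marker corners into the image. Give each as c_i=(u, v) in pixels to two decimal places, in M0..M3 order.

c0=(169.51, 387.22) c1=(290.80, 379.32) c2=(278.25, 229.30) c3=(152.98, 241.05)

Intrinsics K: fx=529.6, fy=639.3, cx=318.4, cy=242.4
Marker side s = 0.217 m; corners in marker frame (Z=0):
  M0 = (-0.1085, +0.1085, 0)
  M1 = (+0.1085, +0.1085, 0)
  M2 = (+0.1085, -0.1085, 0)
  M3 = (-0.1085, -0.1085, 0)
rvec = (0.1516, 0.0936, -0.0821), |rvec| = θ = 0.19617 rad = 11.240°
Rodrigues: sinθ=0.19492, 1−cosθ=0.01918; R = I + sinθ·[k]× + (1−cosθ)·[k]×²:
    [+0.99227 +0.08865 +0.08680]
    [-0.07450 +0.98519 -0.15446]
    [-0.09920 +0.14680 +0.98418]
t = (-0.1649, 0.0969, 0.9086) m
M0: Pc = R·M0+t = (-0.26294, +0.21188, +0.93529); u = 529.6·(-0.26294)/0.93529 + 318.4 = 169.5107, v = 639.3·(+0.21188)/0.93529 + 242.4 = 387.2238
M1: Pc = R·M1+t = (-0.04762, +0.19571, +0.91376); u = 529.6·(-0.04762)/0.91376 + 318.4 = 290.8003, v = 639.3·(+0.19571)/0.91376 + 242.4 = 379.3247
M2: Pc = R·M2+t = (-0.06686, -0.01808, +0.88191); u = 529.6·(-0.06686)/0.88191 + 318.4 = 278.2517, v = 639.3·(-0.01808)/0.88191 + 242.4 = 229.2965
M3: Pc = R·M3+t = (-0.28218, -0.00191, +0.90344); u = 529.6·(-0.28218)/0.90344 + 318.4 = 152.9843, v = 639.3·(-0.00191)/0.90344 + 242.4 = 241.0490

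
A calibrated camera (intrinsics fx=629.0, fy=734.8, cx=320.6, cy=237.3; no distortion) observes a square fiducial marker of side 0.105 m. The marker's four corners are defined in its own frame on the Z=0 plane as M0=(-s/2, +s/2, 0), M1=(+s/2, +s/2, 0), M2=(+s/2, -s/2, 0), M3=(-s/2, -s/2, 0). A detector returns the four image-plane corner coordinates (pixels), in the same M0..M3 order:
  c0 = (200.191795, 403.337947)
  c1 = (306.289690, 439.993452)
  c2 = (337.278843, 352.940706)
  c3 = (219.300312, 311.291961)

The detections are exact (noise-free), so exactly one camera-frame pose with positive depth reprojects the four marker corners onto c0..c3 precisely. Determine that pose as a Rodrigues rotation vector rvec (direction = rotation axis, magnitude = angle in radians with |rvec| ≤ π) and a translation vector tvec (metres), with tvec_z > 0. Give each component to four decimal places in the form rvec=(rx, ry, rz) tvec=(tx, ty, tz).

rvec=(0.6246, 0.0490, 0.3046) tvec=(-0.0498, 0.1096, 0.5665)

Intrinsics K: fx=629.0, fy=734.8, cx=320.6, cy=237.3
Marker side s = 0.105 m; corners in marker frame (Z=0):
  M0 = (-0.0525, +0.0525, 0)
  M1 = (+0.0525, +0.0525, 0)
  M2 = (+0.0525, -0.0525, 0)
  M3 = (-0.0525, -0.0525, 0)
Detected image corners:
  c0 = (200.191795, 403.337947) px
  c1 = (306.289690, 439.993452) px
  c2 = (337.278843, 352.940706) px
  c3 = (219.300312, 311.291961) px
Planar DLT: solve 8×8 A·h = b for H (H[2,2]=1):
  H  [+1085.64409 +34.44160 +265.32890]
  H  [+402.32102 +1240.24647 +379.39163]
  H  [+0.08153 +1.02814 +1.00000]
B = K⁻¹H; ‖b₁‖=1.765105, ‖b₂‖=1.765105; λ = 2/(‖b₁‖+‖b₂‖) = 0.566539, sign → tz>0 ⇒ λ=+0.566539
r₁ = λ·B[:,0] = (+0.95429,+0.29528,+0.04619); r₂ = λ·B[:,1] = (-0.26587,+0.76813,+0.58248)
r₃ = r₁×r₂ = (+0.13651,-0.56814,+0.81153); SVD([r₁ r₂ r₃]) → R = UVᵀ:
  R  [+0.95429 -0.26587 +0.13651]
  R  [+0.29528 +0.76813 -0.56814]
  R  [+0.04619 +0.58248 +0.81153]
t = (-0.04978, +0.10955, +0.56654) m
tr R = 2.533959; θ = arccos((tr R − 1)/2) = 0.696676 rad = 39.917°
axis k = ((R−Rᵀ)₃₂, (R−Rᵀ)₁₃, (R−Rᵀ)₂₁) / (2 sinθ) = (+0.896580, +0.070383, +0.437253)
rvec = θ·k = (+0.624626, +0.049034, +0.304624)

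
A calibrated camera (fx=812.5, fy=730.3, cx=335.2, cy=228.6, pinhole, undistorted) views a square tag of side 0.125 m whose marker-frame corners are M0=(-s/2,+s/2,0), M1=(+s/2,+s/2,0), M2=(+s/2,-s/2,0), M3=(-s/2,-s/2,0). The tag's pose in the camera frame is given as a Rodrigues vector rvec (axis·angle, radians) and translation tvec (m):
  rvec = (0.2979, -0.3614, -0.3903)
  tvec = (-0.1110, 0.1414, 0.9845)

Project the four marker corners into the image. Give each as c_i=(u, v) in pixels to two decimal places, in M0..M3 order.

c0=(215.80, 393.17) c1=(305.51, 350.15) c2=(271.62, 273.32) c3=(176.51, 315.44)

Intrinsics K: fx=812.5, fy=730.3, cx=335.2, cy=228.6
Marker side s = 0.125 m; corners in marker frame (Z=0):
  M0 = (-0.0625, +0.0625, 0)
  M1 = (+0.0625, +0.0625, 0)
  M2 = (+0.0625, -0.0625, 0)
  M3 = (-0.0625, -0.0625, 0)
rvec = (0.2979, -0.3614, -0.3903), |rvec| = θ = 0.60966 rad = 34.931°
Rodrigues: sinθ=0.57259, 1−cosθ=0.18016; R = I + sinθ·[k]× + (1−cosθ)·[k]×²:
    [+0.86286 +0.31438 -0.39578]
    [-0.41875 +0.88315 -0.21142]
    [+0.28307 +0.34816 +0.89368]
t = (-0.1110, 0.1414, 0.9845) m
M0: Pc = R·M0+t = (-0.14528, +0.22277, +0.98857); u = 812.5·(-0.14528)/0.98857 + 335.2 = 215.7953, v = 730.3·(+0.22277)/0.98857 + 228.6 = 393.1693
M1: Pc = R·M1+t = (-0.03742, +0.17042, +1.02395); u = 812.5·(-0.03742)/1.02395 + 335.2 = 305.5054, v = 730.3·(+0.17042)/1.02395 + 228.6 = 350.1500
M2: Pc = R·M2+t = (-0.07672, +0.06003, +0.98043); u = 812.5·(-0.07672)/0.98043 + 335.2 = 271.6205, v = 730.3·(+0.06003)/0.98043 + 228.6 = 273.3159
M3: Pc = R·M3+t = (-0.18458, +0.11238, +0.94505); u = 812.5·(-0.18458)/0.94505 + 335.2 = 176.5106, v = 730.3·(+0.11238)/0.94505 + 228.6 = 315.4395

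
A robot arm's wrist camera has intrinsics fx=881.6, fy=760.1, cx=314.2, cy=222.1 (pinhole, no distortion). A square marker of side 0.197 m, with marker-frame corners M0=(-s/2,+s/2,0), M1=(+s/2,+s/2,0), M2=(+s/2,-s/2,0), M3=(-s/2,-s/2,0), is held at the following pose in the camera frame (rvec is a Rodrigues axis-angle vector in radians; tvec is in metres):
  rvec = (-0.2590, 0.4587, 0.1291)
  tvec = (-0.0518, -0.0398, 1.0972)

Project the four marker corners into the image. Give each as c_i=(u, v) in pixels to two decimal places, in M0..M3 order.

c0=(190.50, 254.86) c1=(329.57, 267.12) c2=(358.20, 131.60) c3=(222.06, 130.18)

Intrinsics K: fx=881.6, fy=760.1, cx=314.2, cy=222.1
Marker side s = 0.197 m; corners in marker frame (Z=0):
  M0 = (-0.0985, +0.0985, 0)
  M1 = (+0.0985, +0.0985, 0)
  M2 = (+0.0985, -0.0985, 0)
  M3 = (-0.0985, -0.0985, 0)
rvec = (-0.2590, 0.4587, 0.1291), |rvec| = θ = 0.54236 rad = 31.075°
Rodrigues: sinθ=0.51616, 1−cosθ=0.14351; R = I + sinθ·[k]× + (1−cosθ)·[k]×²:
    [+0.88922 -0.18082 +0.42023]
    [+0.06490 +0.95914 +0.27538]
    [-0.45285 -0.21760 +0.86462]
t = (-0.0518, -0.0398, 1.0972) m
M0: Pc = R·M0+t = (-0.15720, +0.04828, +1.12037); u = 881.6·(-0.15720)/1.12037 + 314.2 = 190.5029, v = 760.1·(+0.04828)/1.12037 + 222.1 = 254.8566
M1: Pc = R·M1+t = (+0.01798, +0.06107, +1.03116); u = 881.6·(+0.01798)/1.03116 + 314.2 = 329.5697, v = 760.1·(+0.06107)/1.03116 + 222.1 = 267.1155
M2: Pc = R·M2+t = (+0.05360, -0.12788, +1.07403); u = 881.6·(+0.05360)/1.07403 + 314.2 = 358.1961, v = 760.1·(-0.12788)/1.07403 + 222.1 = 131.5962
M3: Pc = R·M3+t = (-0.12158, -0.14067, +1.16324); u = 881.6·(-0.12158)/1.16324 + 314.2 = 222.0587, v = 760.1·(-0.14067)/1.16324 + 222.1 = 130.1824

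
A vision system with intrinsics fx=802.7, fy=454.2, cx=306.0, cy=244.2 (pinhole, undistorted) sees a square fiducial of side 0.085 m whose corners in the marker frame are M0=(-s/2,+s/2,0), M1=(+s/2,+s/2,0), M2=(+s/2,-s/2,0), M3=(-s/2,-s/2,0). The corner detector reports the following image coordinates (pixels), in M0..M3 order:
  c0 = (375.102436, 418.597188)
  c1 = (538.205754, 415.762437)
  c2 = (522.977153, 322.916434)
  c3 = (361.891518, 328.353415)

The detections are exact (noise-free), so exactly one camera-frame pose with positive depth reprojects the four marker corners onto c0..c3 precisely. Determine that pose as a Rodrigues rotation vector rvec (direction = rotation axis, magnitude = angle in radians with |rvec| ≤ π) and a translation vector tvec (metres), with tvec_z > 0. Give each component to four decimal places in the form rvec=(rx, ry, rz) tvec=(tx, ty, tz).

Intrinsics K: fx=802.7, fy=454.2, cx=306.0, cy=244.2
Marker side s = 0.085 m; corners in marker frame (Z=0):
  M0 = (-0.0425, +0.0425, 0)
  M1 = (+0.0425, +0.0425, 0)
  M2 = (+0.0425, -0.0425, 0)
  M3 = (-0.0425, -0.0425, 0)
Detected image corners:
  c0 = (375.102436, 418.597188) px
  c1 = (538.205754, 415.762437) px
  c2 = (522.977153, 322.916434) px
  c3 = (361.891518, 328.353415) px
Planar DLT: solve 8×8 A·h = b for H (H[2,2]=1):
  H  [+1754.22930 +114.68389 +448.33890]
  H  [-174.89652 +1033.45574 +371.21031]
  H  [-0.33969 -0.11664 +1.00000]
B = K⁻¹H; ‖b₁‖=2.348437, ‖b₂‖=2.348437; λ = 2/(‖b₁‖+‖b₂‖) = 0.425815, sign → tz>0 ⇒ λ=+0.425815
r₁ = λ·B[:,0] = (+0.98572,-0.08620,-0.14465); r₂ = λ·B[:,1] = (+0.07977,+0.99557,-0.04967)
r₃ = r₁×r₂ = (+0.14829,+0.03742,+0.98824); SVD([r₁ r₂ r₃]) → R = UVᵀ:
  R  [+0.98572 +0.07977 +0.14829]
  R  [-0.08620 +0.99557 +0.03742]
  R  [-0.14465 -0.04967 +0.98824]
t = (+0.07551, +0.11907, +0.42582) m
tr R = 2.969533; θ = arccos((tr R − 1)/2) = 0.174770 rad = 10.014°
axis k = ((R−Rᵀ)₃₂, (R−Rᵀ)₁₃, (R−Rᵀ)₂₁) / (2 sinθ) = (-0.250425, +0.842330, -0.477249)
rvec = θ·k = (-0.043767, +0.147214, -0.083409)

rvec=(-0.0438, 0.1472, -0.0834) tvec=(0.0755, 0.1191, 0.4258)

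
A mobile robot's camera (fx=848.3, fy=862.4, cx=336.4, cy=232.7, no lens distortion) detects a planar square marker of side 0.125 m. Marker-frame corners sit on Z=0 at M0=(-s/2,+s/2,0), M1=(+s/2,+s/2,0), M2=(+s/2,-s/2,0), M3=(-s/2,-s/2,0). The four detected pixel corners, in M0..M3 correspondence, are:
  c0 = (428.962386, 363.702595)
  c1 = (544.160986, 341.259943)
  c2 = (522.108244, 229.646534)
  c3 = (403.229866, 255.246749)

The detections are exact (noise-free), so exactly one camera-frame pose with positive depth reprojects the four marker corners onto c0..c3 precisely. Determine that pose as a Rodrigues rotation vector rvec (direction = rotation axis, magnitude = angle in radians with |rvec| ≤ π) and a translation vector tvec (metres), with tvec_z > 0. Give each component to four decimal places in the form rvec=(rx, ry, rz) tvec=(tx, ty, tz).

rvec=(0.2770, 0.1211, -0.2332) tvec=(0.1458, 0.0686, 0.8975)

Intrinsics K: fx=848.3, fy=862.4, cx=336.4, cy=232.7
Marker side s = 0.125 m; corners in marker frame (Z=0):
  M0 = (-0.0625, +0.0625, 0)
  M1 = (+0.0625, +0.0625, 0)
  M2 = (+0.0625, -0.0625, 0)
  M3 = (-0.0625, -0.0625, 0)
Detected image corners:
  c0 = (428.962386, 363.702595) px
  c1 = (544.160986, 341.259943) px
  c2 = (522.108244, 229.646534) px
  c3 = (403.229866, 255.246749) px
Planar DLT: solve 8×8 A·h = b for H (H[2,2]=1):
  H  [+856.68621 +326.87357 +474.21711]
  H  [-241.68396 +965.11863 +298.57174]
  H  [-0.16721 +0.28566 +1.00000]
B = K⁻¹H; ‖b₁‖=1.114197, ‖b₂‖=1.114197; λ = 2/(‖b₁‖+‖b₂‖) = 0.897507, sign → tz>0 ⇒ λ=+0.897507
r₁ = λ·B[:,0] = (+0.96589,-0.21103,-0.15007); r₂ = λ·B[:,1] = (+0.24416,+0.93523,+0.25638)
r₃ = r₁×r₂ = (+0.08624,-0.28428,+0.95485); SVD([r₁ r₂ r₃]) → R = UVᵀ:
  R  [+0.96589 +0.24416 +0.08624]
  R  [-0.21103 +0.93523 -0.28428]
  R  [-0.15007 +0.25638 +0.95485]
t = (+0.14581, +0.06855, +0.89751) m
tr R = 2.855974; θ = arccos((tr R − 1)/2) = 0.381823 rad = 21.877°
axis k = ((R−Rᵀ)₃₂, (R−Rᵀ)₁₃, (R−Rᵀ)₂₁) / (2 sinθ) = (+0.725500, +0.317105, -0.610814)
rvec = θ·k = (+0.277012, +0.121078, -0.233223)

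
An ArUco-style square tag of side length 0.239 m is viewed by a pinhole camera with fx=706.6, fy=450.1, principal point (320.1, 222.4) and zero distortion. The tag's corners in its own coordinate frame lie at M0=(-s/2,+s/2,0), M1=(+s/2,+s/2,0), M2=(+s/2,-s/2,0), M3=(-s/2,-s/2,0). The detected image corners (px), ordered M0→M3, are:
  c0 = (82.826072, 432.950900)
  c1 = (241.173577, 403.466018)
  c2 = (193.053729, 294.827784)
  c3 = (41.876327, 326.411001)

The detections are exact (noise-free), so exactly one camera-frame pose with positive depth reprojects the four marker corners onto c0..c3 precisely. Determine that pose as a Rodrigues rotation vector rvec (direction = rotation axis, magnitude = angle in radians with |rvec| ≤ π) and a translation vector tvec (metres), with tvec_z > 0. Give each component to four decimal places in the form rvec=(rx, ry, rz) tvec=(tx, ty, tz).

Intrinsics K: fx=706.6, fy=450.1, cx=320.1, cy=222.4
Marker side s = 0.239 m; corners in marker frame (Z=0):
  M0 = (-0.1195, +0.1195, 0)
  M1 = (+0.1195, +0.1195, 0)
  M2 = (+0.1195, -0.1195, 0)
  M3 = (-0.1195, -0.1195, 0)
Detected image corners:
  c0 = (82.826072, 432.950900) px
  c1 = (241.173577, 403.466018) px
  c2 = (193.053729, 294.827784) px
  c3 = (41.876327, 326.411001) px
Planar DLT: solve 8×8 A·h = b for H (H[2,2]=1):
  H  [+629.61066 +164.10339 +138.14538]
  H  [-173.86681 +392.70094 +363.63186]
  H  [-0.12630 -0.15750 +1.00000]
B = K⁻¹H; ‖b₁‖=1.009973, ‖b₂‖=1.009973; λ = 2/(‖b₁‖+‖b₂‖) = 0.990126, sign → tz>0 ⇒ λ=+0.990126
r₁ = λ·B[:,0] = (+0.93890,-0.32068,-0.12506); r₂ = λ·B[:,1] = (+0.30060,+0.94092,-0.15595)
r₃ = r₁×r₂ = (+0.16768,+0.10883,+0.97982); SVD([r₁ r₂ r₃]) → R = UVᵀ:
  R  [+0.93890 +0.30060 +0.16768]
  R  [-0.32068 +0.94092 +0.10883]
  R  [-0.12506 -0.15595 +0.97982]
t = (-0.25496, +0.31068, +0.99013) m
tr R = 2.859629; θ = arccos((tr R − 1)/2) = 0.376888 rad = 21.594°
axis k = ((R−Rᵀ)₃₂, (R−Rᵀ)₁₃, (R−Rᵀ)₂₁) / (2 sinθ) = (-0.359720, +0.397703, -0.844058)
rvec = θ·k = (-0.135574, +0.149890, -0.318116)

rvec=(-0.1356, 0.1499, -0.3181) tvec=(-0.2550, 0.3107, 0.9901)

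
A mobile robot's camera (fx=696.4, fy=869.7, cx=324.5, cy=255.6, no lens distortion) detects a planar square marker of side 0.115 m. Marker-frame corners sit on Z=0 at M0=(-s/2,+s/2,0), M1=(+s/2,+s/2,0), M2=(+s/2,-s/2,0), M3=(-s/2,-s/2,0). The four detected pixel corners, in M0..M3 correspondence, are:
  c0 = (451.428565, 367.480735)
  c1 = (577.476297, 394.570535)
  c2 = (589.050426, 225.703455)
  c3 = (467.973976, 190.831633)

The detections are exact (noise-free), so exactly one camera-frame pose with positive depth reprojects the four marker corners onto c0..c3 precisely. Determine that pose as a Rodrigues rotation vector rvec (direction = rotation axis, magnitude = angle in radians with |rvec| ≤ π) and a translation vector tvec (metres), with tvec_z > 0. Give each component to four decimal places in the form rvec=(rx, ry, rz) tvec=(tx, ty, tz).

rvec=(-0.1503, -0.2717, 0.1713) tvec=(0.1623, 0.0248, 0.5688)

Intrinsics K: fx=696.4, fy=869.7, cx=324.5, cy=255.6
Marker side s = 0.115 m; corners in marker frame (Z=0):
  M0 = (-0.0575, +0.0575, 0)
  M1 = (+0.0575, +0.0575, 0)
  M2 = (+0.0575, -0.0575, 0)
  M3 = (-0.0575, -0.0575, 0)
Detected image corners:
  c0 = (451.428565, 367.480735) px
  c1 = (577.476297, 394.570535) px
  c2 = (589.050426, 225.703455) px
  c3 = (467.973976, 190.831633) px
Planar DLT: solve 8×8 A·h = b for H (H[2,2]=1):
  H  [+1306.32539 -277.72101 +523.18533]
  H  [+401.20245 +1413.22628 +293.55731]
  H  [+0.44535 -0.29918 +1.00000]
B = K⁻¹H; ‖b₁‖=1.758057, ‖b₂‖=1.758057; λ = 2/(‖b₁‖+‖b₂‖) = 0.568810, sign → tz>0 ⇒ λ=+0.568810
r₁ = λ·B[:,0] = (+0.94895,+0.18795,+0.25332); r₂ = λ·B[:,1] = (-0.14754,+0.97431,-0.17017)
r₃ = r₁×r₂ = (-0.27880,+0.12411,+0.95230); SVD([r₁ r₂ r₃]) → R = UVᵀ:
  R  [+0.94895 -0.14754 -0.27880]
  R  [+0.18795 +0.97431 +0.12411]
  R  [+0.25332 -0.17017 +0.95230]
t = (+0.16228, +0.02483, +0.56881) m
tr R = 2.875551; θ = arccos((tr R − 1)/2) = 0.354629 rad = 20.319°
axis k = ((R−Rᵀ)₃₂, (R−Rᵀ)₁₃, (R−Rᵀ)₂₁) / (2 sinθ) = (-0.423748, -0.766206, +0.483079)
rvec = θ·k = (-0.150273, -0.271719, +0.171314)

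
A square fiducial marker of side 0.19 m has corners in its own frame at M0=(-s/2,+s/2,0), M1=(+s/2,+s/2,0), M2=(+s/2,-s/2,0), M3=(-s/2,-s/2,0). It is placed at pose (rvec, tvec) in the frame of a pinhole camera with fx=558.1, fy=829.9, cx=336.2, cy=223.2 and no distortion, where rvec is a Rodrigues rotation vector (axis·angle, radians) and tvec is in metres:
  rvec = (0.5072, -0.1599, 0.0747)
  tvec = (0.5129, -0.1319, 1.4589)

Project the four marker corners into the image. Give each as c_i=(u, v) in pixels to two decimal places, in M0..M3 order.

c0=(489.53, 194.15) c1=(554.94, 198.04) c2=(577.03, 100.31) c3=(507.89, 93.90)

Intrinsics K: fx=558.1, fy=829.9, cx=336.2, cy=223.2
Marker side s = 0.19 m; corners in marker frame (Z=0):
  M0 = (-0.0950, +0.0950, 0)
  M1 = (+0.0950, +0.0950, 0)
  M2 = (+0.0950, -0.0950, 0)
  M3 = (-0.0950, -0.0950, 0)
rvec = (0.5072, -0.1599, 0.0747), |rvec| = θ = 0.53703 rad = 30.769°
Rodrigues: sinθ=0.51159, 1−cosθ=0.14077; R = I + sinθ·[k]× + (1−cosθ)·[k]×²:
    [+0.98480 -0.11075 -0.13383]
    [+0.03158 +0.87171 -0.48900]
    [+0.17082 +0.47734 +0.86196]
t = (0.5129, -0.1319, 1.4589) m
M0: Pc = R·M0+t = (+0.40882, -0.05209, +1.48802); u = 558.1·(+0.40882)/1.48802 + 336.2 = 489.5342, v = 829.9·(-0.05209)/1.48802 + 223.2 = 194.1500
M1: Pc = R·M1+t = (+0.59593, -0.04609, +1.52047); u = 558.1·(+0.59593)/1.52047 + 336.2 = 554.9417, v = 829.9·(-0.04609)/1.52047 + 223.2 = 198.0446
M2: Pc = R·M2+t = (+0.61698, -0.21171, +1.42978); u = 558.1·(+0.61698)/1.42978 + 336.2 = 577.0304, v = 829.9·(-0.21171)/1.42978 + 223.2 = 100.3136
M3: Pc = R·M3+t = (+0.42987, -0.21771, +1.39733); u = 558.1·(+0.42987)/1.39733 + 336.2 = 507.8907, v = 829.9·(-0.21771)/1.39733 + 223.2 = 93.8962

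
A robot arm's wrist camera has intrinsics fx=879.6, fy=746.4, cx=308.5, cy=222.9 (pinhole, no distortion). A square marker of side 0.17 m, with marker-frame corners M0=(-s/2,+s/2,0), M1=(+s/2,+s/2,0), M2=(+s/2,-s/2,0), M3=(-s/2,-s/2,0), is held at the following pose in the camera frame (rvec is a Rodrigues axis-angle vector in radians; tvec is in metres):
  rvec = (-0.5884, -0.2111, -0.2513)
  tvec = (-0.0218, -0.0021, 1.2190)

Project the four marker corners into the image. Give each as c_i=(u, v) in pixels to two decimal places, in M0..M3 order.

Intrinsics K: fx=879.6, fy=746.4, cx=308.5, cy=222.9
Marker side s = 0.17 m; corners in marker frame (Z=0):
  M0 = (-0.0850, +0.0850, 0)
  M1 = (+0.0850, +0.0850, 0)
  M2 = (+0.0850, -0.0850, 0)
  M3 = (-0.0850, -0.0850, 0)
rvec = (-0.5884, -0.2111, -0.2513), |rvec| = θ = 0.67374 rad = 38.603°
Rodrigues: sinθ=0.62392, 1−cosθ=0.21851; R = I + sinθ·[k]× + (1−cosθ)·[k]×²:
    [+0.94815 +0.29251 -0.12431]
    [-0.17292 +0.80294 +0.57042]
    [+0.26667 -0.51935 +0.81189]
t = (-0.0218, -0.0021, 1.2190) m
M0: Pc = R·M0+t = (-0.07753, +0.08085, +1.15219); u = 879.6·(-0.07753)/1.15219 + 308.5 = 249.3126, v = 746.4·(+0.08085)/1.15219 + 222.9 = 275.2746
M1: Pc = R·M1+t = (+0.08366, +0.05145, +1.19752); u = 879.6·(+0.08366)/1.19752 + 308.5 = 369.9465, v = 746.4·(+0.05145)/1.19752 + 222.9 = 254.9692
M2: Pc = R·M2+t = (+0.03393, -0.08505, +1.28581); u = 879.6·(+0.03393)/1.28581 + 308.5 = 331.7107, v = 746.4·(-0.08505)/1.28581 + 222.9 = 173.5301
M3: Pc = R·M3+t = (-0.12726, -0.05565, +1.24048); u = 879.6·(-0.12726)/1.24048 + 308.5 = 218.2653, v = 746.4·(-0.05565)/1.24048 + 222.9 = 189.4142

c0=(249.31, 275.27) c1=(369.95, 254.97) c2=(331.71, 173.53) c3=(218.27, 189.41)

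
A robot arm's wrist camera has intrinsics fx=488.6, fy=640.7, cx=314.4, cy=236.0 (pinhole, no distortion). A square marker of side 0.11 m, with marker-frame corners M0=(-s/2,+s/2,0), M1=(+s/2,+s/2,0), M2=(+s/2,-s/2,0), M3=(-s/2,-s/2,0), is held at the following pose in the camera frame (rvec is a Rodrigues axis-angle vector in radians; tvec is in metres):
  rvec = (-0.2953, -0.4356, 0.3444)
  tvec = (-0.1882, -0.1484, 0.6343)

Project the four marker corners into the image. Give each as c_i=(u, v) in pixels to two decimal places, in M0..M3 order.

Intrinsics K: fx=488.6, fy=640.7, cx=314.4, cy=236.0
Marker side s = 0.11 m; corners in marker frame (Z=0):
  M0 = (-0.0550, +0.0550, 0)
  M1 = (+0.0550, +0.0550, 0)
  M2 = (+0.0550, -0.0550, 0)
  M3 = (-0.0550, -0.0550, 0)
rvec = (-0.2953, -0.4356, 0.3444), |rvec| = θ = 0.62894 rad = 36.035°
Rodrigues: sinθ=0.58828, 1−cosθ=0.19135; R = I + sinθ·[k]× + (1−cosθ)·[k]×²:
    [+0.85084 -0.25992 -0.45664]
    [+0.38436 +0.90044 +0.20364]
    [+0.35825 -0.34878 +0.86603]
t = (-0.1882, -0.1484, 0.6343) m
M0: Pc = R·M0+t = (-0.24929, -0.12002, +0.59541); u = 488.6·(-0.24929)/0.59541 + 314.4 = 109.8299, v = 640.7·(-0.12002)/0.59541 + 236.0 = 106.8559
M1: Pc = R·M1+t = (-0.15570, -0.07774, +0.63482); u = 488.6·(-0.15570)/0.63482 + 314.4 = 194.5635, v = 640.7·(-0.07774)/0.63482 + 236.0 = 157.5443
M2: Pc = R·M2+t = (-0.12711, -0.17678, +0.67319); u = 488.6·(-0.12711)/0.67319 + 314.4 = 222.1444, v = 640.7·(-0.17678)/0.67319 + 236.0 = 67.7470
M3: Pc = R·M3+t = (-0.22070, -0.21906, +0.63378); u = 488.6·(-0.22070)/0.63378 + 314.4 = 144.2551, v = 640.7·(-0.21906)/0.63378 + 236.0 = 14.5437

c0=(109.83, 106.86) c1=(194.56, 157.54) c2=(222.14, 67.75) c3=(144.26, 14.54)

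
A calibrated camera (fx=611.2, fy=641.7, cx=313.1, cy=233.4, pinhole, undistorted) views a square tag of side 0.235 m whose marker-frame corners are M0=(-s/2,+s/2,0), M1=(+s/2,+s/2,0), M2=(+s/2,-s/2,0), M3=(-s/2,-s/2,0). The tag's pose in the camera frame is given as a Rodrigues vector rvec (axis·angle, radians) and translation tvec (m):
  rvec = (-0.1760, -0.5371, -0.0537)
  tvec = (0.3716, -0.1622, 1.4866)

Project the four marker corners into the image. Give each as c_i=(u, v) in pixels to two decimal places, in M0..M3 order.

c0=(435.55, 212.41) c1=(506.50, 213.59) c2=(493.18, 119.26) c3=(422.87, 110.24)

Intrinsics K: fx=611.2, fy=641.7, cx=313.1, cy=233.4
Marker side s = 0.235 m; corners in marker frame (Z=0):
  M0 = (-0.1175, +0.1175, 0)
  M1 = (+0.1175, +0.1175, 0)
  M2 = (+0.1175, -0.1175, 0)
  M3 = (-0.1175, -0.1175, 0)
rvec = (-0.1760, -0.5371, -0.0537), |rvec| = θ = 0.56775 rad = 32.529°
Rodrigues: sinθ=0.53773, 1−cosθ=0.15689; R = I + sinθ·[k]× + (1−cosθ)·[k]×²:
    [+0.85819 +0.09687 -0.50411]
    [-0.00485 +0.98352 +0.18073]
    [+0.51331 -0.15266 +0.84452]
t = (0.3716, -0.1622, 1.4866) m
M0: Pc = R·M0+t = (+0.28214, -0.04607, +1.40835); u = 611.2·(+0.28214)/1.40835 + 313.1 = 435.5461, v = 641.7·(-0.04607)/1.40835 + 233.4 = 212.4104
M1: Pc = R·M1+t = (+0.48382, -0.04721, +1.52898); u = 611.2·(+0.48382)/1.52898 + 313.1 = 506.5043, v = 641.7·(-0.04721)/1.52898 + 233.4 = 213.5878
M2: Pc = R·M2+t = (+0.46106, -0.27833, +1.56485); u = 611.2·(+0.46106)/1.56485 + 313.1 = 493.1791, v = 641.7·(-0.27833)/1.56485 + 233.4 = 119.2634
M3: Pc = R·M3+t = (+0.25938, -0.27719, +1.44422); u = 611.2·(+0.25938)/1.44422 + 313.1 = 422.8706, v = 641.7·(-0.27719)/1.44422 + 233.4 = 110.2369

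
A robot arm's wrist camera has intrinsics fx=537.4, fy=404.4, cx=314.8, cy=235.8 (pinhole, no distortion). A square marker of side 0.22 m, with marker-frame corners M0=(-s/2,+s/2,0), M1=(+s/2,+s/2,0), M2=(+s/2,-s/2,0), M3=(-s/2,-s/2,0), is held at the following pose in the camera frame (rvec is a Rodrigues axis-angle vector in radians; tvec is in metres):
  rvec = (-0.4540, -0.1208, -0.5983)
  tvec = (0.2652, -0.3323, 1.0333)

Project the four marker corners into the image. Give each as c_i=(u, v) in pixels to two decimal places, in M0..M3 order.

c0=(446.84, 154.09) c1=(535.54, 113.21) c2=(457.88, 63.35) c3=(372.31, 98.50)

Intrinsics K: fx=537.4, fy=404.4, cx=314.8, cy=235.8
Marker side s = 0.22 m; corners in marker frame (Z=0):
  M0 = (-0.1100, +0.1100, 0)
  M1 = (+0.1100, +0.1100, 0)
  M2 = (+0.1100, -0.1100, 0)
  M3 = (-0.1100, -0.1100, 0)
rvec = (-0.4540, -0.1208, -0.5983), |rvec| = θ = 0.76070 rad = 43.585°
Rodrigues: sinθ=0.68943, 1−cosθ=0.27565; R = I + sinθ·[k]× + (1−cosθ)·[k]×²:
    [+0.82253 +0.56837 +0.01991]
    [-0.51612 +0.73130 +0.44589]
    [+0.23887 -0.37704 +0.89487]
t = (0.2652, -0.3323, 1.0333) m
M0: Pc = R·M0+t = (+0.23724, -0.19508, +0.96555); u = 537.4·(+0.23724)/0.96555 + 314.8 = 446.8426, v = 404.4·(-0.19508)/0.96555 + 235.8 = 154.0934
M1: Pc = R·M1+t = (+0.41820, -0.30863, +1.01810); u = 537.4·(+0.41820)/1.01810 + 314.8 = 535.5443, v = 404.4·(-0.30863)/1.01810 + 235.8 = 113.2092
M2: Pc = R·M2+t = (+0.29316, -0.46952, +1.10105); u = 537.4·(+0.29316)/1.10105 + 314.8 = 457.8846, v = 404.4·(-0.46952)/1.10105 + 235.8 = 63.3533
M3: Pc = R·M3+t = (+0.11220, -0.35597, +1.04850); u = 537.4·(+0.11220)/1.04850 + 314.8 = 372.3077, v = 404.4·(-0.35597)/1.04850 + 235.8 = 98.5043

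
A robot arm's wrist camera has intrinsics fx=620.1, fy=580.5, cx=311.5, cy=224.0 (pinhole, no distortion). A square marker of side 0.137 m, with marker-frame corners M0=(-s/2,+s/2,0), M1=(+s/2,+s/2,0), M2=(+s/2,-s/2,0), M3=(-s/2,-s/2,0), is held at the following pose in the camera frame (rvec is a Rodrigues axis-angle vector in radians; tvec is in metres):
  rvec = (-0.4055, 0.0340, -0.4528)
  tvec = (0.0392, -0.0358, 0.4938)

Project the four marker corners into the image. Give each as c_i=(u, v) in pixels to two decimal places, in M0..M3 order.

c0=(319.83, 286.68) c1=(482.00, 212.71) c2=(396.86, 89.34) c3=(250.11, 153.82)

Intrinsics K: fx=620.1, fy=580.5, cx=311.5, cy=224.0
Marker side s = 0.137 m; corners in marker frame (Z=0):
  M0 = (-0.0685, +0.0685, 0)
  M1 = (+0.0685, +0.0685, 0)
  M2 = (+0.0685, -0.0685, 0)
  M3 = (-0.0685, -0.0685, 0)
rvec = (-0.4055, 0.0340, -0.4528), |rvec| = θ = 0.60878 rad = 34.881°
Rodrigues: sinθ=0.57187, 1−cosθ=0.17965; R = I + sinθ·[k]× + (1−cosθ)·[k]×²:
    [+0.90005 +0.41866 +0.12094]
    [-0.43203 +0.82091 +0.37345]
    [+0.05707 -0.38838 +0.91973]
t = (0.0392, -0.0358, 0.4938) m
M0: Pc = R·M0+t = (+0.00622, +0.05003, +0.46329); u = 620.1·(+0.00622)/0.46329 + 311.5 = 319.8316, v = 580.5·(+0.05003)/0.46329 + 224.0 = 286.6827
M1: Pc = R·M1+t = (+0.12953, -0.00916, +0.47111); u = 620.1·(+0.12953)/0.47111 + 311.5 = 481.9985, v = 580.5·(-0.00916)/0.47111 + 224.0 = 212.7107
M2: Pc = R·M2+t = (+0.07218, -0.12163, +0.52431); u = 620.1·(+0.07218)/0.52431 + 311.5 = 396.8611, v = 580.5·(-0.12163)/0.52431 + 224.0 = 89.3401
M3: Pc = R·M3+t = (-0.05113, -0.06244, +0.51649); u = 620.1·(-0.05113)/0.51649 + 311.5 = 250.1113, v = 580.5·(-0.06244)/0.51649 + 224.0 = 153.8243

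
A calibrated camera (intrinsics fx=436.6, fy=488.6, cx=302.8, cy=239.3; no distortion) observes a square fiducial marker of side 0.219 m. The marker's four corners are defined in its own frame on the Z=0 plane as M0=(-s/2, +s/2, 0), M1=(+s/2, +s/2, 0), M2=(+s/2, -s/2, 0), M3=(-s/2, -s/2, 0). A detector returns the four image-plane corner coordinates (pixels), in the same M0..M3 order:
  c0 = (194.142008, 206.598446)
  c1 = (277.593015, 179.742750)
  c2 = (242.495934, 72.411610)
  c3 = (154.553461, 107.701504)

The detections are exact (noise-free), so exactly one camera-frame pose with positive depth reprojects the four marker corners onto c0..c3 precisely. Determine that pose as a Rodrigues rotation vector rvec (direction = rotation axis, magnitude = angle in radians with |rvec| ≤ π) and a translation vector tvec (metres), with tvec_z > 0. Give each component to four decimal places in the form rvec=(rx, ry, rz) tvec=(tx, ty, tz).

Intrinsics K: fx=436.6, fy=488.6, cx=302.8, cy=239.3
Marker side s = 0.219 m; corners in marker frame (Z=0):
  M0 = (-0.1095, +0.1095, 0)
  M1 = (+0.1095, +0.1095, 0)
  M2 = (+0.1095, -0.1095, 0)
  M3 = (-0.1095, -0.1095, 0)
Detected image corners:
  c0 = (194.142008, 206.598446) px
  c1 = (277.593015, 179.742750) px
  c2 = (242.495934, 72.411610) px
  c3 = (154.553461, 107.701504) px
Planar DLT: solve 8×8 A·h = b for H (H[2,2]=1):
  H  [+333.05052 +248.00640 +216.67284]
  H  [-178.86052 +520.60855 +144.07320]
  H  [-0.26639 +0.35540 +1.00000]
B = K⁻¹H; ‖b₁‖=1.012119, ‖b₂‖=1.012119; λ = 2/(‖b₁‖+‖b₂‖) = 0.988026, sign → tz>0 ⇒ λ=+0.988026
r₁ = λ·B[:,0] = (+0.93624,-0.23278,-0.26320); r₂ = λ·B[:,1] = (+0.31770,+0.88077,+0.35115)
r₃ = r₁×r₂ = (+0.15008,-0.41238,+0.89856); SVD([r₁ r₂ r₃]) → R = UVᵀ:
  R  [+0.93624 +0.31770 +0.15008]
  R  [-0.23278 +0.88077 -0.41238]
  R  [-0.26320 +0.35115 +0.89856]
t = (-0.19491, -0.19256, +0.98803) m
tr R = 2.715574; θ = arccos((tr R − 1)/2) = 0.539848 rad = 30.931°
axis k = ((R−Rᵀ)₃₂, (R−Rᵀ)₁₃, (R−Rᵀ)₂₁) / (2 sinθ) = (+0.742721, +0.402028, -0.535480)
rvec = θ·k = (+0.400956, +0.217034, -0.289078)

rvec=(0.4010, 0.2170, -0.2891) tvec=(-0.1949, -0.1926, 0.9880)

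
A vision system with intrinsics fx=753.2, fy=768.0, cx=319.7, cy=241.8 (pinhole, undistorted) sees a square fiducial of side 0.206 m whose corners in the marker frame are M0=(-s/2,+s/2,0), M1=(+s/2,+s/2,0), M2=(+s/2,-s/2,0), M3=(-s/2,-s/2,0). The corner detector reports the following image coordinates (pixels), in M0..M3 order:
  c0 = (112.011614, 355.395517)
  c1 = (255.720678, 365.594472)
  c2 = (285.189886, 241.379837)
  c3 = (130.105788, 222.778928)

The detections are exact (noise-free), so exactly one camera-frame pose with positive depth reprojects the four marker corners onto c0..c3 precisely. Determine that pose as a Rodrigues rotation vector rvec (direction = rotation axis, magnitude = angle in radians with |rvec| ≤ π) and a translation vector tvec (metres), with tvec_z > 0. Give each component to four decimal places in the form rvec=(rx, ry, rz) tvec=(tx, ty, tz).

Intrinsics K: fx=753.2, fy=768.0, cx=319.7, cy=241.8
Marker side s = 0.206 m; corners in marker frame (Z=0):
  M0 = (-0.1030, +0.1030, 0)
  M1 = (+0.1030, +0.1030, 0)
  M2 = (+0.1030, -0.1030, 0)
  M3 = (-0.1030, -0.1030, 0)
Detected image corners:
  c0 = (112.011614, 355.395517) px
  c1 = (255.720678, 365.594472) px
  c2 = (285.189886, 241.379837) px
  c3 = (130.105788, 222.778928) px
Planar DLT: solve 8×8 A·h = b for H (H[2,2]=1):
  H  [+777.16523 -35.40795 +197.33893]
  H  [+149.42449 +745.11456 +299.21842]
  H  [+0.27132 +0.41280 +1.00000]
B = K⁻¹H; ‖b₁‖=0.962175, ‖b₂‖=0.962175; λ = 2/(‖b₁‖+‖b₂‖) = 1.039312, sign → tz>0 ⇒ λ=+1.039312
r₁ = λ·B[:,0] = (+0.95269,+0.11343,+0.28199); r₂ = λ·B[:,1] = (-0.23096,+0.87326,+0.42903)
r₃ = r₁×r₂ = (-0.19758,-0.47386,+0.85815); SVD([r₁ r₂ r₃]) → R = UVᵀ:
  R  [+0.95269 -0.23096 -0.19758]
  R  [+0.11343 +0.87326 -0.47386]
  R  [+0.28199 +0.42903 +0.85815]
t = (-0.16884, +0.07770, +1.03931) m
tr R = 2.684101; θ = arccos((tr R − 1)/2) = 0.569723 rad = 32.643°
axis k = ((R−Rᵀ)₃₂, (R−Rᵀ)₁₃, (R−Rᵀ)₂₁) / (2 sinθ) = (+0.836940, -0.444543, +0.319237)
rvec = θ·k = (+0.476824, -0.253266, +0.181876)

rvec=(0.4768, -0.2533, 0.1819) tvec=(-0.1688, 0.0777, 1.0393)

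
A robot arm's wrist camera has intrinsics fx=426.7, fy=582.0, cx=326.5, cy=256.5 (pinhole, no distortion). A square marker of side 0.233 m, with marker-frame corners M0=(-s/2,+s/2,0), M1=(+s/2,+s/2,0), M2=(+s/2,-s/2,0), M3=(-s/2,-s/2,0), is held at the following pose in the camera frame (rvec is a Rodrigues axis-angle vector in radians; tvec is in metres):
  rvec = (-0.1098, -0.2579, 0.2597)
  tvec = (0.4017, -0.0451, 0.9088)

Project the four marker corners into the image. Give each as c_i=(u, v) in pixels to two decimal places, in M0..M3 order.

Intrinsics K: fx=426.7, fy=582.0, cx=326.5, cy=256.5
Marker side s = 0.233 m; corners in marker frame (Z=0):
  M0 = (-0.1165, +0.1165, 0)
  M1 = (+0.1165, +0.1165, 0)
  M2 = (+0.1165, -0.1165, 0)
  M3 = (-0.1165, -0.1165, 0)
rvec = (-0.1098, -0.2579, 0.2597), |rvec| = θ = 0.38212 rad = 21.894°
Rodrigues: sinθ=0.37288, 1−cosθ=0.07212; R = I + sinθ·[k]× + (1−cosθ)·[k]×²:
    [+0.93383 -0.23944 -0.26575]
    [+0.26741 +0.96073 +0.07406]
    [+0.23758 -0.14023 +0.96119]
t = (0.4017, -0.0451, 0.9088) m
M0: Pc = R·M0+t = (+0.26501, +0.03567, +0.86478); u = 426.7·(+0.26501)/0.86478 + 326.5 = 457.2625, v = 582.0·(+0.03567)/0.86478 + 256.5 = 280.5069
M1: Pc = R·M1+t = (+0.48260, +0.09798, +0.92014); u = 426.7·(+0.48260)/0.92014 + 326.5 = 550.2960, v = 582.0·(+0.09798)/0.92014 + 256.5 = 318.4727
M2: Pc = R·M2+t = (+0.53839, -0.12587, +0.95282); u = 426.7·(+0.53839)/0.95282 + 326.5 = 567.6058, v = 582.0·(-0.12587)/0.95282 + 256.5 = 179.6150
M3: Pc = R·M3+t = (+0.32080, -0.18818, +0.89746); u = 426.7·(+0.32080)/0.89746 + 326.5 = 479.0271, v = 582.0·(-0.18818)/0.89746 + 256.5 = 134.4664

c0=(457.26, 280.51) c1=(550.30, 318.47) c2=(567.61, 179.61) c3=(479.03, 134.47)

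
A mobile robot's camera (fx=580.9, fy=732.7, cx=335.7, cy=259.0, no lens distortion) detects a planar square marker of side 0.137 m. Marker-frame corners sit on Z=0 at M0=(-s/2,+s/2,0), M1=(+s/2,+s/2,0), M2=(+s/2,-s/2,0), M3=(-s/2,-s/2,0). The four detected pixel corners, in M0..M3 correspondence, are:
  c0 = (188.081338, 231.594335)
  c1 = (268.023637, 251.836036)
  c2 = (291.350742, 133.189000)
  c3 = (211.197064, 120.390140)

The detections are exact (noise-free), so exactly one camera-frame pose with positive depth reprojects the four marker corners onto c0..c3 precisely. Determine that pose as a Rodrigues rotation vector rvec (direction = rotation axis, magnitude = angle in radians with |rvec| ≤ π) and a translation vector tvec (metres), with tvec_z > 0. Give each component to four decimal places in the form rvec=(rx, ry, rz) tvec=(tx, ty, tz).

rvec=(-0.1391, 0.3816, 0.2101) tvec=(-0.1403, -0.0864, 0.8386)

Intrinsics K: fx=580.9, fy=732.7, cx=335.7, cy=259.0
Marker side s = 0.137 m; corners in marker frame (Z=0):
  M0 = (-0.0685, +0.0685, 0)
  M1 = (+0.0685, +0.0685, 0)
  M2 = (+0.0685, -0.0685, 0)
  M3 = (-0.0685, -0.0685, 0)
Detected image corners:
  c0 = (188.081338, 231.594335) px
  c1 = (268.023637, 251.836036) px
  c2 = (291.350742, 133.189000) px
  c3 = (211.197064, 120.390140) px
Planar DLT: solve 8×8 A·h = b for H (H[2,2]=1):
  H  [+474.90274 -196.59063 +238.50175]
  H  [+36.27281 +817.17756 +183.54877]
  H  [-0.45645 -0.11314 +1.00000]
B = K⁻¹H; ‖b₁‖=1.192496, ‖b₂‖=1.192496; λ = 2/(‖b₁‖+‖b₂‖) = 0.838577, sign → tz>0 ⇒ λ=+0.838577
r₁ = λ·B[:,0] = (+0.90676,+0.17682,-0.38277); r₂ = λ·B[:,1] = (-0.22897,+0.96880,-0.09488)
r₃ = r₁×r₂ = (+0.35405,+0.17367,+0.91896); SVD([r₁ r₂ r₃]) → R = UVᵀ:
  R  [+0.90676 -0.22897 +0.35405]
  R  [+0.17682 +0.96880 +0.17367]
  R  [-0.38277 -0.09488 +0.91896]
t = (-0.14031, -0.08635, +0.83858) m
tr R = 2.794522; θ = arccos((tr R − 1)/2) = 0.457270 rad = 26.200°
axis k = ((R−Rᵀ)₃₂, (R−Rᵀ)₁₃, (R−Rᵀ)₂₁) / (2 sinθ) = (-0.304131, +0.834455, +0.459553)
rvec = θ·k = (-0.139070, +0.381572, +0.210140)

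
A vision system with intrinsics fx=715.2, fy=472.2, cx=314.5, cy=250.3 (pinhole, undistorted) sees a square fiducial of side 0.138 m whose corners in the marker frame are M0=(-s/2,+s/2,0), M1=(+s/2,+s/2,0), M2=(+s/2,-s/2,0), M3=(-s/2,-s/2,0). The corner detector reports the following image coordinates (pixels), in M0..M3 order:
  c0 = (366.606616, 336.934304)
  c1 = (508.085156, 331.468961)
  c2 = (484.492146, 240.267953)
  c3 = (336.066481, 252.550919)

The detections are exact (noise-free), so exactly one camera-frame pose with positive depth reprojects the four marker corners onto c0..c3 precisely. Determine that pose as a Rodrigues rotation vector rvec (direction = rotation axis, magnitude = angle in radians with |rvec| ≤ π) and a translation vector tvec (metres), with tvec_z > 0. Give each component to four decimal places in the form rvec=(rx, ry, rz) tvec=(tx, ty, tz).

rvec=(0.3416, 0.3305, -0.1826) tvec=(0.1004, 0.0589, 0.6700)

Intrinsics K: fx=715.2, fy=472.2, cx=314.5, cy=250.3
Marker side s = 0.138 m; corners in marker frame (Z=0):
  M0 = (-0.0690, +0.0690, 0)
  M1 = (+0.0690, +0.0690, 0)
  M2 = (+0.0690, -0.0690, 0)
  M3 = (-0.0690, -0.0690, 0)
Detected image corners:
  c0 = (366.606616, 336.934304) px
  c1 = (508.085156, 331.468961) px
  c2 = (484.492146, 240.267953) px
  c3 = (336.066481, 252.550919) px
Planar DLT: solve 8×8 A·h = b for H (H[2,2]=1):
  H  [+830.13602 +385.20418 +421.63752]
  H  [-213.88280 +764.18660 +291.80886]
  H  [-0.51785 +0.44399 +1.00000]
B = K⁻¹H; ‖b₁‖=1.492557, ‖b₂‖=1.492557; λ = 2/(‖b₁‖+‖b₂‖) = 0.669991, sign → tz>0 ⇒ λ=+0.669991
r₁ = λ·B[:,0] = (+0.93023,-0.11956,-0.34695); r₂ = λ·B[:,1] = (+0.23005,+0.92660,+0.29747)
r₃ = r₁×r₂ = (+0.28592,-0.35653,+0.88946); SVD([r₁ r₂ r₃]) → R = UVᵀ:
  R  [+0.93023 +0.23005 +0.28592]
  R  [-0.11956 +0.92660 -0.35653]
  R  [-0.34695 +0.29747 +0.88946]
t = (+0.10037, +0.05890, +0.66999) m
tr R = 2.746288; θ = arccos((tr R − 1)/2) = 0.509181 rad = 29.174°
axis k = ((R−Rᵀ)₃₂, (R−Rᵀ)₁₃, (R−Rᵀ)₂₁) / (2 sinθ) = (+0.670826, +0.649153, -0.358599)
rvec = θ·k = (+0.341572, +0.330536, -0.182592)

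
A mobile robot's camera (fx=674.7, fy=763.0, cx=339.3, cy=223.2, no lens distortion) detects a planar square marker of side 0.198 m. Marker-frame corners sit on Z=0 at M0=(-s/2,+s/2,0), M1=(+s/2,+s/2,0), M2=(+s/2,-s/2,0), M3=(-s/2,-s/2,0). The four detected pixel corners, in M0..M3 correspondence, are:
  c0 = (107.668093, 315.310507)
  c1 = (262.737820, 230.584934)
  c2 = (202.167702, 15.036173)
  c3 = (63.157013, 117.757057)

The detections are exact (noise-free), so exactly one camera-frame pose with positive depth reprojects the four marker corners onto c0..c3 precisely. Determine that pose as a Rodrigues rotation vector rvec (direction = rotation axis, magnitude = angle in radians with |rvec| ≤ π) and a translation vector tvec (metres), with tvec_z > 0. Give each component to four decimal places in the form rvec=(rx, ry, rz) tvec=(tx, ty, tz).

rvec=(-0.1528, 0.4487, -0.3744) tvec=(-0.1825, -0.0472, 0.6635)

Intrinsics K: fx=674.7, fy=763.0, cx=339.3, cy=223.2
Marker side s = 0.198 m; corners in marker frame (Z=0):
  M0 = (-0.0990, +0.0990, 0)
  M1 = (+0.0990, +0.0990, 0)
  M2 = (+0.0990, -0.0990, 0)
  M3 = (-0.0990, -0.0990, 0)
Detected image corners:
  c0 = (107.668093, 315.310507) px
  c1 = (262.737820, 230.584934) px
  c2 = (202.167702, 15.036173) px
  c3 = (63.157013, 117.757057) px
Planar DLT: solve 8×8 A·h = b for H (H[2,2]=1):
  H  [+646.85997 +209.03868 +153.72672]
  H  [-575.66045 +982.93758 +168.95831]
  H  [-0.59399 -0.33935 +1.00000]
B = K⁻¹H; ‖b₁‖=1.507061, ‖b₂‖=1.507061; λ = 2/(‖b₁‖+‖b₂‖) = 0.663543, sign → tz>0 ⇒ λ=+0.663543
r₁ = λ·B[:,0] = (+0.83437,-0.38533,-0.39414); r₂ = λ·B[:,1] = (+0.31882,+0.92068,-0.22517)
r₃ = r₁×r₂ = (+0.44964,+0.06222,+0.89104); SVD([r₁ r₂ r₃]) → R = UVᵀ:
  R  [+0.83437 +0.31882 +0.44964]
  R  [-0.38533 +0.92068 +0.06222]
  R  [-0.39414 -0.22517 +0.89104]
t = (-0.18250, -0.04717, +0.66354) m
tr R = 2.646093; θ = arccos((tr R − 1)/2) = 0.604042 rad = 34.609°
axis k = ((R−Rᵀ)₃₂, (R−Rᵀ)₁₃, (R−Rᵀ)₂₁) / (2 sinθ) = (-0.252994, +0.742800, -0.619873)
rvec = θ·k = (-0.152819, +0.448682, -0.374429)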